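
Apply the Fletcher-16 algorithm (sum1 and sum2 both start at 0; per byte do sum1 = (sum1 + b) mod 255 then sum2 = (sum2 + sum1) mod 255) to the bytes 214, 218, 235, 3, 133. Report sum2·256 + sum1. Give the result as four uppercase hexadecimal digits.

Running sums (mod 255):
  after byte 0 (214): sum1=214, sum2=214
  after byte 1 (218): sum1=177, sum2=136
  after byte 2 (235): sum1=157, sum2=38
  after byte 3 (3): sum1=160, sum2=198
  after byte 4 (133): sum1=38, sum2=236
Checksum = sum2·256 + sum1 = 236·256 + 38 = 60454 = 0xEC26.

EC26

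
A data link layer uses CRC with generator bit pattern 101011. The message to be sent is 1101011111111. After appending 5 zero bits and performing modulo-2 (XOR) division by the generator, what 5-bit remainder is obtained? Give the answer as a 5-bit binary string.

11111

Append 5 zeros: 110101111111100000. Divide by 101011 (XOR where the leading bit is 1):
  pos 0: 110101 XOR 101011 = 011110
  pos 1: 111101 XOR 101011 = 010110
  pos 2: 101101 XOR 101011 = 000110
  pos 5: 110111 XOR 101011 = 011100
  pos 6: 111001 XOR 101011 = 010010
  pos 7: 100101 XOR 101011 = 001110
  pos 9: 111000 XOR 101011 = 010011
  pos 10: 100110 XOR 101011 = 001101
  pos 12: 110100 XOR 101011 = 011111
Remainder (last 5 bits) = 11111. This is the CRC / FCS.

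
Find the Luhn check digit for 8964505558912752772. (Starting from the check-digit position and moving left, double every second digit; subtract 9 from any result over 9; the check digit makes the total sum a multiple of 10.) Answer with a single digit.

1

Partial digits right→left: 2 7 7 2 5 7 2 1 9 8 5 5 5 0 5 4 6 9 8
Double every second digit counting from the check-digit position (so the 1st, 3rd, 5th, ... of the partial from the right).
  doubled (with −9 where >9): 4 5 1 4 9 1 1 1 3 7 → sum 36
  kept as-is: 7 2 7 1 8 5 0 4 9 → sum 43
Total = 36 + 43 = 79.
Check digit = (10 − (79 mod 10)) mod 10 = 1.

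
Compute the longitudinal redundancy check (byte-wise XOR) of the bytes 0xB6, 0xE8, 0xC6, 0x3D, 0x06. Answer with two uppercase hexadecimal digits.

XOR the bytes together:
  start with 0xB6
  0xB6 ⊕ 0xE8 = 0x5E
  0x5E ⊕ 0xC6 = 0x98
  0x98 ⊕ 0x3D = 0xA5
  0xA5 ⊕ 0x06 = 0xA3

A3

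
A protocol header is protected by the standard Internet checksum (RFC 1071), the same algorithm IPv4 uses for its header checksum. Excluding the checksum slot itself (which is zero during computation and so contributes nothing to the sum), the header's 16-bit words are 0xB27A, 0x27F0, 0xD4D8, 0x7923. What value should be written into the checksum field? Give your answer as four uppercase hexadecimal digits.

One's-complement addition (fold any carry out of bit 15 back into bit 0):
  0xB27A + 0x27F0 = 0x0DA6A
  0xDA6A + 0xD4D8 = 0x1AF42 → wrap carry → 0xAF43
  0xAF43 + 0x7923 = 0x12866 → wrap carry → 0x2867
One's-complement sum = 0x2867.
Checksum = ~0x2867 & 0xFFFF = 0xD798.

D798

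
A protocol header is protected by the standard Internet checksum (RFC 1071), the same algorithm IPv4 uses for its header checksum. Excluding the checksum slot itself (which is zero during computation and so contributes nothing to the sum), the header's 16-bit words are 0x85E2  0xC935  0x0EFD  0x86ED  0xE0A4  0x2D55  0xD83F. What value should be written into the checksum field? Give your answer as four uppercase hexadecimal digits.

34C3

One's-complement addition (fold any carry out of bit 15 back into bit 0):
  0x85E2 + 0xC935 = 0x14F17 → wrap carry → 0x4F18
  0x4F18 + 0x0EFD = 0x05E15
  0x5E15 + 0x86ED = 0x0E502
  0xE502 + 0xE0A4 = 0x1C5A6 → wrap carry → 0xC5A7
  0xC5A7 + 0x2D55 = 0x0F2FC
  0xF2FC + 0xD83F = 0x1CB3B → wrap carry → 0xCB3C
One's-complement sum = 0xCB3C.
Checksum = ~0xCB3C & 0xFFFF = 0x34C3.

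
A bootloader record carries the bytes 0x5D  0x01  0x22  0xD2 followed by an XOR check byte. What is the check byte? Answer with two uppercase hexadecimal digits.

XOR the bytes together:
  start with 0x5D
  0x5D ⊕ 0x01 = 0x5C
  0x5C ⊕ 0x22 = 0x7E
  0x7E ⊕ 0xD2 = 0xAC

AC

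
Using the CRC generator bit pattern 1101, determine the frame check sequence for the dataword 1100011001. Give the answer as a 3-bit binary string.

Append 3 zeros: 1100011001000. Divide by 1101 (XOR where the leading bit is 1):
  pos 0: 1100 XOR 1101 = 0001
  pos 3: 1011 XOR 1101 = 0110
  pos 4: 1100 XOR 1101 = 0001
  pos 7: 1010 XOR 1101 = 0111
  pos 8: 1110 XOR 1101 = 0011
Remainder (last 3 bits) = 110. This is the CRC / FCS.

110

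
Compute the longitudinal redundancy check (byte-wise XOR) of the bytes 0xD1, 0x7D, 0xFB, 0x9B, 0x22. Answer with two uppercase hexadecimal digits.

EE

XOR the bytes together:
  start with 0xD1
  0xD1 ⊕ 0x7D = 0xAC
  0xAC ⊕ 0xFB = 0x57
  0x57 ⊕ 0x9B = 0xCC
  0xCC ⊕ 0x22 = 0xEE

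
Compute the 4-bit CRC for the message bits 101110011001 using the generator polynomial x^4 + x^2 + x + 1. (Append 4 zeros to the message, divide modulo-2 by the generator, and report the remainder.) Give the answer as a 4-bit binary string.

0100

Append 4 zeros: 1011100110010000. Divide by 10111 (XOR where the leading bit is 1):
  pos 0: 10111 XOR 10111 = 00000
  pos 7: 11001 XOR 10111 = 01110
  pos 8: 11100 XOR 10111 = 01011
  pos 9: 10110 XOR 10111 = 00001
Remainder (last 4 bits) = 0100. This is the CRC / FCS.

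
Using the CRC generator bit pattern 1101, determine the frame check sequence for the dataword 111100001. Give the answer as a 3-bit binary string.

001

Append 3 zeros: 111100001000. Divide by 1101 (XOR where the leading bit is 1):
  pos 0: 1111 XOR 1101 = 0010
  pos 2: 1000 XOR 1101 = 0101
  pos 3: 1010 XOR 1101 = 0111
  pos 4: 1110 XOR 1101 = 0011
  pos 6: 1110 XOR 1101 = 0011
  pos 8: 1100 XOR 1101 = 0001
Remainder (last 3 bits) = 001. This is the CRC / FCS.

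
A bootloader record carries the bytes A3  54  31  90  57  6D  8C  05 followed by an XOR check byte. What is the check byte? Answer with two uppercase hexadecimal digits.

XOR the bytes together:
  start with 0xA3
  0xA3 ⊕ 0x54 = 0xF7
  0xF7 ⊕ 0x31 = 0xC6
  0xC6 ⊕ 0x90 = 0x56
  0x56 ⊕ 0x57 = 0x01
  0x01 ⊕ 0x6D = 0x6C
  0x6C ⊕ 0x8C = 0xE0
  0xE0 ⊕ 0x05 = 0xE5

E5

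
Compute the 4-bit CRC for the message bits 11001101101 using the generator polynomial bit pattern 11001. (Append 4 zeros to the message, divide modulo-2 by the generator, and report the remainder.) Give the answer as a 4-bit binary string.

Append 4 zeros: 110011011010000. Divide by 11001 (XOR where the leading bit is 1):
  pos 0: 11001 XOR 11001 = 00000
  pos 5: 10110 XOR 11001 = 01111
  pos 6: 11111 XOR 11001 = 00110
  pos 8: 11000 XOR 11001 = 00001
Remainder (last 4 bits) = 0100. This is the CRC / FCS.

0100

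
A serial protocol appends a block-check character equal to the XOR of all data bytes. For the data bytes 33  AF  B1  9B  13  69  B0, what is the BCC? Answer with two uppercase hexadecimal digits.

XOR the bytes together:
  start with 0x33
  0x33 ⊕ 0xAF = 0x9C
  0x9C ⊕ 0xB1 = 0x2D
  0x2D ⊕ 0x9B = 0xB6
  0xB6 ⊕ 0x13 = 0xA5
  0xA5 ⊕ 0x69 = 0xCC
  0xCC ⊕ 0xB0 = 0x7C

7C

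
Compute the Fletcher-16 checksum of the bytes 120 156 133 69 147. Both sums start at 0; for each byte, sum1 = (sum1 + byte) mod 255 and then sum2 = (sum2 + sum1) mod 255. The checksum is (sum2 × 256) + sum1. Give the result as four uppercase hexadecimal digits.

7B73

Running sums (mod 255):
  after byte 0 (120): sum1=120, sum2=120
  after byte 1 (156): sum1=21, sum2=141
  after byte 2 (133): sum1=154, sum2=40
  after byte 3 (69): sum1=223, sum2=8
  after byte 4 (147): sum1=115, sum2=123
Checksum = sum2·256 + sum1 = 123·256 + 115 = 31603 = 0x7B73.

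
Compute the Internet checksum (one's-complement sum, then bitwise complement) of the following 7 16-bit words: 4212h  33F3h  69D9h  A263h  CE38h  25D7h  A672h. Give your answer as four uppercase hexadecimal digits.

One's-complement addition (fold any carry out of bit 15 back into bit 0):
  0x4212 + 0x33F3 = 0x07605
  0x7605 + 0x69D9 = 0x0DFDE
  0xDFDE + 0xA263 = 0x18241 → wrap carry → 0x8242
  0x8242 + 0xCE38 = 0x1507A → wrap carry → 0x507B
  0x507B + 0x25D7 = 0x07652
  0x7652 + 0xA672 = 0x11CC4 → wrap carry → 0x1CC5
One's-complement sum = 0x1CC5.
Checksum = ~0x1CC5 & 0xFFFF = 0xE33A.

E33A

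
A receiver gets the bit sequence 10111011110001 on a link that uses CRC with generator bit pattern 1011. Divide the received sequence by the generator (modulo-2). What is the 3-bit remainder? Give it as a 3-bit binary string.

Modulo-2 division of 10111011110001 by 1011:
  pos 0: 1011 XOR 1011 = 0000
  pos 4: 1011 XOR 1011 = 0000
  pos 8: 1100 XOR 1011 = 0111
  pos 9: 1110 XOR 1011 = 0101
  pos 10: 1011 XOR 1011 = 0000
Remainder = 000 (zero — the frame passes the CRC check).

000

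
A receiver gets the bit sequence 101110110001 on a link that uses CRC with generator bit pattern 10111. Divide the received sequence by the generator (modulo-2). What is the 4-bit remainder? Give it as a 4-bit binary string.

1000

Modulo-2 division of 101110110001 by 10111:
  pos 0: 10111 XOR 10111 = 00000
  pos 6: 11000 XOR 10111 = 01111
  pos 7: 11111 XOR 10111 = 01000
Remainder = 1000 (nonzero — an error is detected).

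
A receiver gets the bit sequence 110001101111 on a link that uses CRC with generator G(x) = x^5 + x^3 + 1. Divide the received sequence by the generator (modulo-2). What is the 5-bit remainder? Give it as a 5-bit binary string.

Modulo-2 division of 110001101111 by 101001:
  pos 0: 110001 XOR 101001 = 011000
  pos 1: 110001 XOR 101001 = 011000
  pos 2: 110000 XOR 101001 = 011001
  pos 3: 110011 XOR 101001 = 011010
  pos 4: 110101 XOR 101001 = 011100
  pos 5: 111001 XOR 101001 = 010000
  pos 6: 100001 XOR 101001 = 001000
Remainder = 01000 (nonzero — an error is detected).

01000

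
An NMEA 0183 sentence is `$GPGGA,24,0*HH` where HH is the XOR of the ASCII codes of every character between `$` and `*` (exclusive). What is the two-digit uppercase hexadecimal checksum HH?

XOR the ASCII codes of the payload characters:
  'G' = 0x47 → acc = 0x47
  'P' = 0x50 → acc = 0x17
  'G' = 0x47 → acc = 0x50
  'G' = 0x47 → acc = 0x17
  'A' = 0x41 → acc = 0x56
  ',' = 0x2C → acc = 0x7A
  '2' = 0x32 → acc = 0x48
  '4' = 0x34 → acc = 0x7C
  ',' = 0x2C → acc = 0x50
  '0' = 0x30 → acc = 0x60
Checksum = 0x60.

60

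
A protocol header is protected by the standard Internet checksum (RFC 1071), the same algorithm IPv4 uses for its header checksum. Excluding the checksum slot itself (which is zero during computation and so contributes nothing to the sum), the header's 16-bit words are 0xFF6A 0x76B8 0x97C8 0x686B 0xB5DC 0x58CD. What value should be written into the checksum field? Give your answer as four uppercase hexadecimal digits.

7AFE

One's-complement addition (fold any carry out of bit 15 back into bit 0):
  0xFF6A + 0x76B8 = 0x17622 → wrap carry → 0x7623
  0x7623 + 0x97C8 = 0x10DEB → wrap carry → 0x0DEC
  0x0DEC + 0x686B = 0x07657
  0x7657 + 0xB5DC = 0x12C33 → wrap carry → 0x2C34
  0x2C34 + 0x58CD = 0x08501
One's-complement sum = 0x8501.
Checksum = ~0x8501 & 0xFFFF = 0x7AFE.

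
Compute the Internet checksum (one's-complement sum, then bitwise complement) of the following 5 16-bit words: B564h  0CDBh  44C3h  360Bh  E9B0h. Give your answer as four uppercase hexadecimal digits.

D940

One's-complement addition (fold any carry out of bit 15 back into bit 0):
  0xB564 + 0x0CDB = 0x0C23F
  0xC23F + 0x44C3 = 0x10702 → wrap carry → 0x0703
  0x0703 + 0x360B = 0x03D0E
  0x3D0E + 0xE9B0 = 0x126BE → wrap carry → 0x26BF
One's-complement sum = 0x26BF.
Checksum = ~0x26BF & 0xFFFF = 0xD940.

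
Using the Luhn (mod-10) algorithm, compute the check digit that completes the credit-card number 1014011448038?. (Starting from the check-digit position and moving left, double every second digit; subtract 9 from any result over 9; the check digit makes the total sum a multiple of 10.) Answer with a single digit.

9

Partial digits right→left: 8 3 0 8 4 4 1 1 0 4 1 0 1
Double every second digit counting from the check-digit position (so the 1st, 3rd, 5th, ... of the partial from the right).
  doubled (with −9 where >9): 7 0 8 2 0 2 2 → sum 21
  kept as-is: 3 8 4 1 4 0 → sum 20
Total = 21 + 20 = 41.
Check digit = (10 − (41 mod 10)) mod 10 = 9.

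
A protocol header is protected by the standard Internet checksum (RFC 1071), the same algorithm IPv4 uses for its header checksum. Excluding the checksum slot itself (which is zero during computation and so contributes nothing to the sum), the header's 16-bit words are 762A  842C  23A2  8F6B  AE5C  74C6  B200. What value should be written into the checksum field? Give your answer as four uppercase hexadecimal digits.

7D77

One's-complement addition (fold any carry out of bit 15 back into bit 0):
  0x762A + 0x842C = 0x0FA56
  0xFA56 + 0x23A2 = 0x11DF8 → wrap carry → 0x1DF9
  0x1DF9 + 0x8F6B = 0x0AD64
  0xAD64 + 0xAE5C = 0x15BC0 → wrap carry → 0x5BC1
  0x5BC1 + 0x74C6 = 0x0D087
  0xD087 + 0xB200 = 0x18287 → wrap carry → 0x8288
One's-complement sum = 0x8288.
Checksum = ~0x8288 & 0xFFFF = 0x7D77.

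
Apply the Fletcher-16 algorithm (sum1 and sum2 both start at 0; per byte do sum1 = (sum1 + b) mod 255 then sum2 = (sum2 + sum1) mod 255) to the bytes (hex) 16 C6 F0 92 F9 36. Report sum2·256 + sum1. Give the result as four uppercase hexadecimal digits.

0C90

Running sums (mod 255):
  after byte 0 (16): sum1=22, sum2=22
  after byte 1 (C6): sum1=220, sum2=242
  after byte 2 (F0): sum1=205, sum2=192
  after byte 3 (92): sum1=96, sum2=33
  after byte 4 (F9): sum1=90, sum2=123
  after byte 5 (36): sum1=144, sum2=12
Checksum = sum2·256 + sum1 = 12·256 + 144 = 3216 = 0x0C90.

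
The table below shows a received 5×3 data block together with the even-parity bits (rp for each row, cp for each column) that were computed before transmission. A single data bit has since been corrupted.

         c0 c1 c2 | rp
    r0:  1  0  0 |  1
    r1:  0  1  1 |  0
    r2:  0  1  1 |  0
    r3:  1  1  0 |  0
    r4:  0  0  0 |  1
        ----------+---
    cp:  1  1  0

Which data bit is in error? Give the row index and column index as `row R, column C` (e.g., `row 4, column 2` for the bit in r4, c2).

row 4, column 0

Recompute each row's even parity and compare to rp:
  r0: data parity 1, sent rp 1 → ok
  r1: data parity 0, sent rp 0 → ok
  r2: data parity 0, sent rp 0 → ok
  r3: data parity 0, sent rp 0 → ok
  r4: data parity 0, sent rp 1 → mismatch
Recompute each column's even parity and compare to cp:
  c0: data parity 0, sent cp 1 → mismatch
  c1: data parity 1, sent cp 1 → ok
  c2: data parity 0, sent cp 0 → ok
Exactly one row (r4) and one column (c0) fail → the flipped bit is at their intersection.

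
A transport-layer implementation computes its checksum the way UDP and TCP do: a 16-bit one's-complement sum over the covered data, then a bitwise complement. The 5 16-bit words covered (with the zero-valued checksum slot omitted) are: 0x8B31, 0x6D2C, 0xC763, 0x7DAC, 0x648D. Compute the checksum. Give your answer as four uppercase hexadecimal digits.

One's-complement addition (fold any carry out of bit 15 back into bit 0):
  0x8B31 + 0x6D2C = 0x0F85D
  0xF85D + 0xC763 = 0x1BFC0 → wrap carry → 0xBFC1
  0xBFC1 + 0x7DAC = 0x13D6D → wrap carry → 0x3D6E
  0x3D6E + 0x648D = 0x0A1FB
One's-complement sum = 0xA1FB.
Checksum = ~0xA1FB & 0xFFFF = 0x5E04.

5E04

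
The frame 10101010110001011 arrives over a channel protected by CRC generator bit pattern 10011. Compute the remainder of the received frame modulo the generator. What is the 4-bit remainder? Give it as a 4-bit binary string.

0110

Modulo-2 division of 10101010110001011 by 10011:
  pos 0: 10101 XOR 10011 = 00110
  pos 2: 11001 XOR 10011 = 01010
  pos 3: 10100 XOR 10011 = 00111
  pos 5: 11111 XOR 10011 = 01100
  pos 6: 11000 XOR 10011 = 01011
  pos 7: 10110 XOR 10011 = 00101
  pos 9: 10101 XOR 10011 = 00110
  pos 11: 11001 XOR 10011 = 01010
  pos 12: 10101 XOR 10011 = 00110
Remainder = 0110 (nonzero — an error is detected).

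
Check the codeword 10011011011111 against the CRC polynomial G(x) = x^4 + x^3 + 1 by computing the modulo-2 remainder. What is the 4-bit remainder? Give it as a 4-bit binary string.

0111

Modulo-2 division of 10011011011111 by 11001:
  pos 0: 10011 XOR 11001 = 01010
  pos 1: 10100 XOR 11001 = 01101
  pos 2: 11011 XOR 11001 = 00010
  pos 5: 10101 XOR 11001 = 01100
  pos 6: 11001 XOR 11001 = 00000
Remainder = 0111 (nonzero — an error is detected).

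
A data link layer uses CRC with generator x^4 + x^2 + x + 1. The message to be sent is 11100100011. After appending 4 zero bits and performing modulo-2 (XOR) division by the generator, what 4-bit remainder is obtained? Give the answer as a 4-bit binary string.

1001

Append 4 zeros: 111001000110000. Divide by 10111 (XOR where the leading bit is 1):
  pos 0: 11100 XOR 10111 = 01011
  pos 1: 10111 XOR 10111 = 00000
  pos 9: 11000 XOR 10111 = 01111
  pos 10: 11110 XOR 10111 = 01001
Remainder (last 4 bits) = 1001. This is the CRC / FCS.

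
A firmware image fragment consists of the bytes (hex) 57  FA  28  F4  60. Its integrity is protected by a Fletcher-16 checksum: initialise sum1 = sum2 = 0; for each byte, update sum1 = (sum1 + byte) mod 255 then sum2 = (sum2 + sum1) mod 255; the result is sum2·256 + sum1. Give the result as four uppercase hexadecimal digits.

Running sums (mod 255):
  after byte 0 (57): sum1=87, sum2=87
  after byte 1 (FA): sum1=82, sum2=169
  after byte 2 (28): sum1=122, sum2=36
  after byte 3 (F4): sum1=111, sum2=147
  after byte 4 (60): sum1=207, sum2=99
Checksum = sum2·256 + sum1 = 99·256 + 207 = 25551 = 0x63CF.

63CF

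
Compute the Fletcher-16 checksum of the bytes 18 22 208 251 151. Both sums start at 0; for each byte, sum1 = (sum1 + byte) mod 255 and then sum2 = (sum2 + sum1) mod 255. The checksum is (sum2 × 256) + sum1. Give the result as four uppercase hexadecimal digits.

Running sums (mod 255):
  after byte 0 (18): sum1=18, sum2=18
  after byte 1 (22): sum1=40, sum2=58
  after byte 2 (208): sum1=248, sum2=51
  after byte 3 (251): sum1=244, sum2=40
  after byte 4 (151): sum1=140, sum2=180
Checksum = sum2·256 + sum1 = 180·256 + 140 = 46220 = 0xB48C.

B48C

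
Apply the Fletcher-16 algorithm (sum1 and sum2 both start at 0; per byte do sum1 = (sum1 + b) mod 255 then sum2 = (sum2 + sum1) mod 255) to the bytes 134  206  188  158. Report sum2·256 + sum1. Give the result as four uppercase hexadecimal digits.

Running sums (mod 255):
  after byte 0 (134): sum1=134, sum2=134
  after byte 1 (206): sum1=85, sum2=219
  after byte 2 (188): sum1=18, sum2=237
  after byte 3 (158): sum1=176, sum2=158
Checksum = sum2·256 + sum1 = 158·256 + 176 = 40624 = 0x9EB0.

9EB0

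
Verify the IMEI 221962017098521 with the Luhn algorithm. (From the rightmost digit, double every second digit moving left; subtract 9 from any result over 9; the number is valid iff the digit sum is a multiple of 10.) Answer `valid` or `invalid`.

From the right, keep odd positions and double even positions (subtract 9 from any doubled value over 9):
  doubled (positions 2,4,...): 4 7 0 2 4 9 4 → sum 30
  kept (positions 1,3,...): 1 5 9 7 0 6 1 2 → sum 31
Total = 61.
61 mod 10 = 1, so the number is invalid.

invalid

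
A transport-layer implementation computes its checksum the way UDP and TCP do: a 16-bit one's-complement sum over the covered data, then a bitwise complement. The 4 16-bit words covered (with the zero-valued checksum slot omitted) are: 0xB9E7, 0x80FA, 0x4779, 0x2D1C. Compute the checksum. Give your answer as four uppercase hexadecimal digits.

One's-complement addition (fold any carry out of bit 15 back into bit 0):
  0xB9E7 + 0x80FA = 0x13AE1 → wrap carry → 0x3AE2
  0x3AE2 + 0x4779 = 0x0825B
  0x825B + 0x2D1C = 0x0AF77
One's-complement sum = 0xAF77.
Checksum = ~0xAF77 & 0xFFFF = 0x5088.

5088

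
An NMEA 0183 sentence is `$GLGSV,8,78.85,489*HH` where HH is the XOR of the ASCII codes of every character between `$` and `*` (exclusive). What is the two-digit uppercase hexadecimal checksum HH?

44

XOR the ASCII codes of the payload characters:
  'G' = 0x47 → acc = 0x47
  'L' = 0x4C → acc = 0x0B
  'G' = 0x47 → acc = 0x4C
  'S' = 0x53 → acc = 0x1F
  'V' = 0x56 → acc = 0x49
  ',' = 0x2C → acc = 0x65
  '8' = 0x38 → acc = 0x5D
  ',' = 0x2C → acc = 0x71
  '7' = 0x37 → acc = 0x46
  '8' = 0x38 → acc = 0x7E
  '.' = 0x2E → acc = 0x50
  '8' = 0x38 → acc = 0x68
  '5' = 0x35 → acc = 0x5D
  ',' = 0x2C → acc = 0x71
  '4' = 0x34 → acc = 0x45
  '8' = 0x38 → acc = 0x7D
  '9' = 0x39 → acc = 0x44
Checksum = 0x44.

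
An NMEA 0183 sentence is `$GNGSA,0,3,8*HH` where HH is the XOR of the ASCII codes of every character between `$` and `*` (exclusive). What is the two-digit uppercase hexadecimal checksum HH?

4B

XOR the ASCII codes of the payload characters:
  'G' = 0x47 → acc = 0x47
  'N' = 0x4E → acc = 0x09
  'G' = 0x47 → acc = 0x4E
  'S' = 0x53 → acc = 0x1D
  'A' = 0x41 → acc = 0x5C
  ',' = 0x2C → acc = 0x70
  '0' = 0x30 → acc = 0x40
  ',' = 0x2C → acc = 0x6C
  '3' = 0x33 → acc = 0x5F
  ',' = 0x2C → acc = 0x73
  '8' = 0x38 → acc = 0x4B
Checksum = 0x4B.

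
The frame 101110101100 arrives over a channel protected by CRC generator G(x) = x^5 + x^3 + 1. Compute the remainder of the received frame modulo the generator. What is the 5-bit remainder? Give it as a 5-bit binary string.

Modulo-2 division of 101110101100 by 101001:
  pos 0: 101110 XOR 101001 = 000111
  pos 3: 111101 XOR 101001 = 010100
  pos 4: 101001 XOR 101001 = 000000
Remainder = 00000 (zero — the frame passes the CRC check).

00000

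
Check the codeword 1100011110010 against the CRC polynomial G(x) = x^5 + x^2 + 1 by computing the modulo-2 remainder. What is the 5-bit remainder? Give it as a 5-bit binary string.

Modulo-2 division of 1100011110010 by 100101:
  pos 0: 110001 XOR 100101 = 010100
  pos 1: 101001 XOR 100101 = 001100
  pos 3: 110011 XOR 100101 = 010110
  pos 4: 101100 XOR 100101 = 001001
  pos 6: 100101 XOR 100101 = 000000
Remainder = 00000 (zero — the frame passes the CRC check).

00000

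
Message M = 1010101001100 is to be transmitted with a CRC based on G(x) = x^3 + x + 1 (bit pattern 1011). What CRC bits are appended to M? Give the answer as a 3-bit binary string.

111

Append 3 zeros: 1010101001100000. Divide by 1011 (XOR where the leading bit is 1):
  pos 0: 1010 XOR 1011 = 0001
  pos 3: 1101 XOR 1011 = 0110
  pos 4: 1100 XOR 1011 = 0111
  pos 5: 1110 XOR 1011 = 0101
  pos 6: 1011 XOR 1011 = 0000
  pos 10: 1000 XOR 1011 = 0011
  pos 12: 1100 XOR 1011 = 0111
Remainder (last 3 bits) = 111. This is the CRC / FCS.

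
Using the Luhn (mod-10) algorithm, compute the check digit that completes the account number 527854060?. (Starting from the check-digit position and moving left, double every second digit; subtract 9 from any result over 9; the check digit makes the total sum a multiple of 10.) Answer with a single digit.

3

Partial digits right→left: 0 6 0 4 5 8 7 2 5
Double every second digit counting from the check-digit position (so the 1st, 3rd, 5th, ... of the partial from the right).
  doubled (with −9 where >9): 0 0 1 5 1 → sum 7
  kept as-is: 6 4 8 2 → sum 20
Total = 7 + 20 = 27.
Check digit = (10 − (27 mod 10)) mod 10 = 3.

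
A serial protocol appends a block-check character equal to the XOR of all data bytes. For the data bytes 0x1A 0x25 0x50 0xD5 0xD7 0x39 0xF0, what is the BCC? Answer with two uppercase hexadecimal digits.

A4

XOR the bytes together:
  start with 0x1A
  0x1A ⊕ 0x25 = 0x3F
  0x3F ⊕ 0x50 = 0x6F
  0x6F ⊕ 0xD5 = 0xBA
  0xBA ⊕ 0xD7 = 0x6D
  0x6D ⊕ 0x39 = 0x54
  0x54 ⊕ 0xF0 = 0xA4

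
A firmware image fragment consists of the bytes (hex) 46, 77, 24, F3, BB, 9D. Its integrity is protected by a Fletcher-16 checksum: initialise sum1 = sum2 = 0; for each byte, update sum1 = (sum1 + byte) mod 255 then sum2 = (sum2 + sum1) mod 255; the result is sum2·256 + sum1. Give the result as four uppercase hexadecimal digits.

Running sums (mod 255):
  after byte 0 (46): sum1=70, sum2=70
  after byte 1 (77): sum1=189, sum2=4
  after byte 2 (24): sum1=225, sum2=229
  after byte 3 (F3): sum1=213, sum2=187
  after byte 4 (BB): sum1=145, sum2=77
  after byte 5 (9D): sum1=47, sum2=124
Checksum = sum2·256 + sum1 = 124·256 + 47 = 31791 = 0x7C2F.

7C2F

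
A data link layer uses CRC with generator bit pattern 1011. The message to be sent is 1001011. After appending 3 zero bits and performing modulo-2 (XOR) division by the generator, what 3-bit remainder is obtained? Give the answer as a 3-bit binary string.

Append 3 zeros: 1001011000. Divide by 1011 (XOR where the leading bit is 1):
  pos 0: 1001 XOR 1011 = 0010
  pos 2: 1001 XOR 1011 = 0010
  pos 4: 1010 XOR 1011 = 0001
Remainder (last 3 bits) = 100. This is the CRC / FCS.

100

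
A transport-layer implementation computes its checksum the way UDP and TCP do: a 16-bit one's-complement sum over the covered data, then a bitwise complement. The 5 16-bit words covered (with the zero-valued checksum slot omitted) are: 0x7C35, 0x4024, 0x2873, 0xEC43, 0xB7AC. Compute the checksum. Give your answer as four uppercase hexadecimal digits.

7742

One's-complement addition (fold any carry out of bit 15 back into bit 0):
  0x7C35 + 0x4024 = 0x0BC59
  0xBC59 + 0x2873 = 0x0E4CC
  0xE4CC + 0xEC43 = 0x1D10F → wrap carry → 0xD110
  0xD110 + 0xB7AC = 0x188BC → wrap carry → 0x88BD
One's-complement sum = 0x88BD.
Checksum = ~0x88BD & 0xFFFF = 0x7742.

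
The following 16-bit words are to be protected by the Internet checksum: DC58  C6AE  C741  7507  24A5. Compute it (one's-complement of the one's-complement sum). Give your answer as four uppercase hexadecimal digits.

FC09

One's-complement addition (fold any carry out of bit 15 back into bit 0):
  0xDC58 + 0xC6AE = 0x1A306 → wrap carry → 0xA307
  0xA307 + 0xC741 = 0x16A48 → wrap carry → 0x6A49
  0x6A49 + 0x7507 = 0x0DF50
  0xDF50 + 0x24A5 = 0x103F5 → wrap carry → 0x03F6
One's-complement sum = 0x03F6.
Checksum = ~0x03F6 & 0xFFFF = 0xFC09.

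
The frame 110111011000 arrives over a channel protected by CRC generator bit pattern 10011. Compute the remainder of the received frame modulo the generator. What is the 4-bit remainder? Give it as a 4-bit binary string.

0000

Modulo-2 division of 110111011000 by 10011:
  pos 0: 11011 XOR 10011 = 01000
  pos 1: 10001 XOR 10011 = 00010
  pos 4: 10011 XOR 10011 = 00000
Remainder = 0000 (zero — the frame passes the CRC check).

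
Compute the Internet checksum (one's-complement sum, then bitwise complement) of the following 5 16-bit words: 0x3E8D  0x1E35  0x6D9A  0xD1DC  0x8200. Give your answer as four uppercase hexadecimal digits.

E1C5

One's-complement addition (fold any carry out of bit 15 back into bit 0):
  0x3E8D + 0x1E35 = 0x05CC2
  0x5CC2 + 0x6D9A = 0x0CA5C
  0xCA5C + 0xD1DC = 0x19C38 → wrap carry → 0x9C39
  0x9C39 + 0x8200 = 0x11E39 → wrap carry → 0x1E3A
One's-complement sum = 0x1E3A.
Checksum = ~0x1E3A & 0xFFFF = 0xE1C5.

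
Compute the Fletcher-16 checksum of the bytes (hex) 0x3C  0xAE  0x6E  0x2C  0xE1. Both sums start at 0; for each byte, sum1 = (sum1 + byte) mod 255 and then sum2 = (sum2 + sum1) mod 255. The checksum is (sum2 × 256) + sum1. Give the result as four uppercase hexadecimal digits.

Running sums (mod 255):
  after byte 0 (0x3C): sum1=60, sum2=60
  after byte 1 (0xAE): sum1=234, sum2=39
  after byte 2 (0x6E): sum1=89, sum2=128
  after byte 3 (0x2C): sum1=133, sum2=6
  after byte 4 (0xE1): sum1=103, sum2=109
Checksum = sum2·256 + sum1 = 109·256 + 103 = 28007 = 0x6D67.

6D67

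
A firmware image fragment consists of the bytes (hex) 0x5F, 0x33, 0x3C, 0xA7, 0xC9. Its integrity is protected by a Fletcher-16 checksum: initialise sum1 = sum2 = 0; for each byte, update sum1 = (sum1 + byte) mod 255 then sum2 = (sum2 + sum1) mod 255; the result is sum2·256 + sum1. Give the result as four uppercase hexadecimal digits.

Running sums (mod 255):
  after byte 0 (0x5F): sum1=95, sum2=95
  after byte 1 (0x33): sum1=146, sum2=241
  after byte 2 (0x3C): sum1=206, sum2=192
  after byte 3 (0xA7): sum1=118, sum2=55
  after byte 4 (0xC9): sum1=64, sum2=119
Checksum = sum2·256 + sum1 = 119·256 + 64 = 30528 = 0x7740.

7740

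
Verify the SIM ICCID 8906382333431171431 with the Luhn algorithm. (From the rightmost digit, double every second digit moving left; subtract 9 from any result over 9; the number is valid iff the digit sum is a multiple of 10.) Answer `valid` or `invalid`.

valid

From the right, keep odd positions and double even positions (subtract 9 from any doubled value over 9):
  doubled (positions 2,4,...): 6 2 2 6 6 6 7 3 9 → sum 47
  kept (positions 1,3,...): 1 4 7 1 4 3 2 3 0 8 → sum 33
Total = 80.
80 mod 10 = 0, so the number is valid.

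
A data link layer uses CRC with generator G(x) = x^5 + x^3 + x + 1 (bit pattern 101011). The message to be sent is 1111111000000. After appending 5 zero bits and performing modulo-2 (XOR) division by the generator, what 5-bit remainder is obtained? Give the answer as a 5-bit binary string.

11010

Append 5 zeros: 111111100000000000. Divide by 101011 (XOR where the leading bit is 1):
  pos 0: 111111 XOR 101011 = 010100
  pos 1: 101001 XOR 101011 = 000010
  pos 5: 100000 XOR 101011 = 001011
  pos 7: 101100 XOR 101011 = 000111
  pos 10: 111000 XOR 101011 = 010011
  pos 11: 100110 XOR 101011 = 001101
Remainder (last 5 bits) = 11010. This is the CRC / FCS.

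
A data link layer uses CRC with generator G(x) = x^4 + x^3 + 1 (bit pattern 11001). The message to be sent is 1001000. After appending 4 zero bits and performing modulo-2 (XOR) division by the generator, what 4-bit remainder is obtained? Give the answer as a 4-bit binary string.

1101

Append 4 zeros: 10010000000. Divide by 11001 (XOR where the leading bit is 1):
  pos 0: 10010 XOR 11001 = 01011
  pos 1: 10110 XOR 11001 = 01111
  pos 2: 11110 XOR 11001 = 00111
  pos 4: 11100 XOR 11001 = 00101
  pos 6: 10100 XOR 11001 = 01101
Remainder (last 4 bits) = 1101. This is the CRC / FCS.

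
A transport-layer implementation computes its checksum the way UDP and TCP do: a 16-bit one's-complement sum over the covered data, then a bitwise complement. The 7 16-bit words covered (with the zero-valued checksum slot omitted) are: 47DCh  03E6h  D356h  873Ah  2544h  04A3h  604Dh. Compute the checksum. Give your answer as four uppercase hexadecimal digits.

CF77

One's-complement addition (fold any carry out of bit 15 back into bit 0):
  0x47DC + 0x03E6 = 0x04BC2
  0x4BC2 + 0xD356 = 0x11F18 → wrap carry → 0x1F19
  0x1F19 + 0x873A = 0x0A653
  0xA653 + 0x2544 = 0x0CB97
  0xCB97 + 0x04A3 = 0x0D03A
  0xD03A + 0x604D = 0x13087 → wrap carry → 0x3088
One's-complement sum = 0x3088.
Checksum = ~0x3088 & 0xFFFF = 0xCF77.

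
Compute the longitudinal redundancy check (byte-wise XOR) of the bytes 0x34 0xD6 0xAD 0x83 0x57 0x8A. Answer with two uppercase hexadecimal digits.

11

XOR the bytes together:
  start with 0x34
  0x34 ⊕ 0xD6 = 0xE2
  0xE2 ⊕ 0xAD = 0x4F
  0x4F ⊕ 0x83 = 0xCC
  0xCC ⊕ 0x57 = 0x9B
  0x9B ⊕ 0x8A = 0x11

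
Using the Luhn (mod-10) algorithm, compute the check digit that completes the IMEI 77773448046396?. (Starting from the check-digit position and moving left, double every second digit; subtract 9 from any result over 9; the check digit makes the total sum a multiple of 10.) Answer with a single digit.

Partial digits right→left: 6 9 3 6 4 0 8 4 4 3 7 7 7 7
Double every second digit counting from the check-digit position (so the 1st, 3rd, 5th, ... of the partial from the right).
  doubled (with −9 where >9): 3 6 8 7 8 5 5 → sum 42
  kept as-is: 9 6 0 4 3 7 7 → sum 36
Total = 42 + 36 = 78.
Check digit = (10 − (78 mod 10)) mod 10 = 2.

2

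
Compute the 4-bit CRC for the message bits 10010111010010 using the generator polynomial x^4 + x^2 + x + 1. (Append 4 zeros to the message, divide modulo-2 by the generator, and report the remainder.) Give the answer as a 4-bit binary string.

Append 4 zeros: 100101110100100000. Divide by 10111 (XOR where the leading bit is 1):
  pos 0: 10010 XOR 10111 = 00101
  pos 2: 10111 XOR 10111 = 00000
  pos 7: 10100 XOR 10111 = 00011
  pos 10: 11100 XOR 10111 = 01011
  pos 11: 10110 XOR 10111 = 00001
Remainder (last 4 bits) = 0100. This is the CRC / FCS.

0100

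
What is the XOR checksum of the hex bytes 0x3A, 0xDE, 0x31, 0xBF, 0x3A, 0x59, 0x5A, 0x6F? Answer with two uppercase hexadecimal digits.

XOR the bytes together:
  start with 0x3A
  0x3A ⊕ 0xDE = 0xE4
  0xE4 ⊕ 0x31 = 0xD5
  0xD5 ⊕ 0xBF = 0x6A
  0x6A ⊕ 0x3A = 0x50
  0x50 ⊕ 0x59 = 0x09
  0x09 ⊕ 0x5A = 0x53
  0x53 ⊕ 0x6F = 0x3C

3C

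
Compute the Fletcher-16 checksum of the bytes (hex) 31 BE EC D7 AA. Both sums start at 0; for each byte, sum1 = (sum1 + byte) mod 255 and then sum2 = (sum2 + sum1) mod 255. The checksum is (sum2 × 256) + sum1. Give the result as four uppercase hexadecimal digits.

125F

Running sums (mod 255):
  after byte 0 (31): sum1=49, sum2=49
  after byte 1 (BE): sum1=239, sum2=33
  after byte 2 (EC): sum1=220, sum2=253
  after byte 3 (D7): sum1=180, sum2=178
  after byte 4 (AA): sum1=95, sum2=18
Checksum = sum2·256 + sum1 = 18·256 + 95 = 4703 = 0x125F.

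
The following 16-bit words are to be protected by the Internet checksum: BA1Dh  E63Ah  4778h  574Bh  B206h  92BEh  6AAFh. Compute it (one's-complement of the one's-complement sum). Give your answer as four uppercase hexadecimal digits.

116F

One's-complement addition (fold any carry out of bit 15 back into bit 0):
  0xBA1D + 0xE63A = 0x1A057 → wrap carry → 0xA058
  0xA058 + 0x4778 = 0x0E7D0
  0xE7D0 + 0x574B = 0x13F1B → wrap carry → 0x3F1C
  0x3F1C + 0xB206 = 0x0F122
  0xF122 + 0x92BE = 0x183E0 → wrap carry → 0x83E1
  0x83E1 + 0x6AAF = 0x0EE90
One's-complement sum = 0xEE90.
Checksum = ~0xEE90 & 0xFFFF = 0x116F.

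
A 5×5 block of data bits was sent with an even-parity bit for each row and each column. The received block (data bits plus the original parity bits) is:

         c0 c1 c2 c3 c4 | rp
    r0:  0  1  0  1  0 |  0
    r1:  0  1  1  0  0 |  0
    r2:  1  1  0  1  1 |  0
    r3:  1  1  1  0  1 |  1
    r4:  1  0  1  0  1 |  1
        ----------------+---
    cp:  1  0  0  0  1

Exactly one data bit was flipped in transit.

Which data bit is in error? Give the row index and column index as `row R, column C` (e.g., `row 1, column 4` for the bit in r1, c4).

row 3, column 2

Recompute each row's even parity and compare to rp:
  r0: data parity 0, sent rp 0 → ok
  r1: data parity 0, sent rp 0 → ok
  r2: data parity 0, sent rp 0 → ok
  r3: data parity 0, sent rp 1 → mismatch
  r4: data parity 1, sent rp 1 → ok
Recompute each column's even parity and compare to cp:
  c0: data parity 1, sent cp 1 → ok
  c1: data parity 0, sent cp 0 → ok
  c2: data parity 1, sent cp 0 → mismatch
  c3: data parity 0, sent cp 0 → ok
  c4: data parity 1, sent cp 1 → ok
Exactly one row (r3) and one column (c2) fail → the flipped bit is at their intersection.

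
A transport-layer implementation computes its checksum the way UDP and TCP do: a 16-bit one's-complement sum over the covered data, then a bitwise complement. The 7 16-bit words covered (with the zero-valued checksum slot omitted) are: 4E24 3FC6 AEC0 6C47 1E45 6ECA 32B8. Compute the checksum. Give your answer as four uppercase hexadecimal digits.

One's-complement addition (fold any carry out of bit 15 back into bit 0):
  0x4E24 + 0x3FC6 = 0x08DEA
  0x8DEA + 0xAEC0 = 0x13CAA → wrap carry → 0x3CAB
  0x3CAB + 0x6C47 = 0x0A8F2
  0xA8F2 + 0x1E45 = 0x0C737
  0xC737 + 0x6ECA = 0x13601 → wrap carry → 0x3602
  0x3602 + 0x32B8 = 0x068BA
One's-complement sum = 0x68BA.
Checksum = ~0x68BA & 0xFFFF = 0x9745.

9745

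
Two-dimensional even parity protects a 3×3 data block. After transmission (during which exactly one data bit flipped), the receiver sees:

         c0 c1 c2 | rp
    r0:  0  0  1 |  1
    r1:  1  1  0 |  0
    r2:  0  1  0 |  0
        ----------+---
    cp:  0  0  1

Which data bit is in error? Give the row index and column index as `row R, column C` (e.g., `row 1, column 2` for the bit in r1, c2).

Recompute each row's even parity and compare to rp:
  r0: data parity 1, sent rp 1 → ok
  r1: data parity 0, sent rp 0 → ok
  r2: data parity 1, sent rp 0 → mismatch
Recompute each column's even parity and compare to cp:
  c0: data parity 1, sent cp 0 → mismatch
  c1: data parity 0, sent cp 0 → ok
  c2: data parity 1, sent cp 1 → ok
Exactly one row (r2) and one column (c0) fail → the flipped bit is at their intersection.

row 2, column 0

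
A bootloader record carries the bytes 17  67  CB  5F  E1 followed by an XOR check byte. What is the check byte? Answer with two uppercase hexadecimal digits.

XOR the bytes together:
  start with 0x17
  0x17 ⊕ 0x67 = 0x70
  0x70 ⊕ 0xCB = 0xBB
  0xBB ⊕ 0x5F = 0xE4
  0xE4 ⊕ 0xE1 = 0x05

05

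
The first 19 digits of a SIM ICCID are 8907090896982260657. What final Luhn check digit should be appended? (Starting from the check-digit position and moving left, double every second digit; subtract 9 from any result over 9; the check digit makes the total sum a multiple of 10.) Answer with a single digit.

Partial digits right→left: 7 5 6 0 6 2 2 8 9 6 9 8 0 9 0 7 0 9 8
Double every second digit counting from the check-digit position (so the 1st, 3rd, 5th, ... of the partial from the right).
  doubled (with −9 where >9): 5 3 3 4 9 9 0 0 0 7 → sum 40
  kept as-is: 5 0 2 8 6 8 9 7 9 → sum 54
Total = 40 + 54 = 94.
Check digit = (10 − (94 mod 10)) mod 10 = 6.

6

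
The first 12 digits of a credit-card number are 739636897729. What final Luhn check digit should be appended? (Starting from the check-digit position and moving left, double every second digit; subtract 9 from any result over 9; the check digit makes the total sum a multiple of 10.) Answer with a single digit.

Partial digits right→left: 9 2 7 7 9 8 6 3 6 9 3 7
Double every second digit counting from the check-digit position (so the 1st, 3rd, 5th, ... of the partial from the right).
  doubled (with −9 where >9): 9 5 9 3 3 6 → sum 35
  kept as-is: 2 7 8 3 9 7 → sum 36
Total = 35 + 36 = 71.
Check digit = (10 − (71 mod 10)) mod 10 = 9.

9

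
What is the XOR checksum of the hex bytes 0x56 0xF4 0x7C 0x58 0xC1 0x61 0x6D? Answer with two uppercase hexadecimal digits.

4B

XOR the bytes together:
  start with 0x56
  0x56 ⊕ 0xF4 = 0xA2
  0xA2 ⊕ 0x7C = 0xDE
  0xDE ⊕ 0x58 = 0x86
  0x86 ⊕ 0xC1 = 0x47
  0x47 ⊕ 0x61 = 0x26
  0x26 ⊕ 0x6D = 0x4B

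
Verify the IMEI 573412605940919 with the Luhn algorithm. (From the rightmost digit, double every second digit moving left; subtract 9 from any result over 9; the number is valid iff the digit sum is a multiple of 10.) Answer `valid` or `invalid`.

From the right, keep odd positions and double even positions (subtract 9 from any doubled value over 9):
  doubled (positions 2,4,...): 2 0 9 0 4 8 5 → sum 28
  kept (positions 1,3,...): 9 9 4 5 6 1 3 5 → sum 42
Total = 70.
70 mod 10 = 0, so the number is valid.

valid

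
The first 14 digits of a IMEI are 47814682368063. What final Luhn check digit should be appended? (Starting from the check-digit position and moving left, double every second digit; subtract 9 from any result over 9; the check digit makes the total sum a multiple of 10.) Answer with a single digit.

6

Partial digits right→left: 3 6 0 8 6 3 2 8 6 4 1 8 7 4
Double every second digit counting from the check-digit position (so the 1st, 3rd, 5th, ... of the partial from the right).
  doubled (with −9 where >9): 6 0 3 4 3 2 5 → sum 23
  kept as-is: 6 8 3 8 4 8 4 → sum 41
Total = 23 + 41 = 64.
Check digit = (10 − (64 mod 10)) mod 10 = 6.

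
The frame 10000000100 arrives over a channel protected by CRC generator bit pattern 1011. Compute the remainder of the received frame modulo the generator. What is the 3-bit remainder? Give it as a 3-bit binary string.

Modulo-2 division of 10000000100 by 1011:
  pos 0: 1000 XOR 1011 = 0011
  pos 2: 1100 XOR 1011 = 0111
  pos 3: 1110 XOR 1011 = 0101
  pos 4: 1010 XOR 1011 = 0001
  pos 7: 1100 XOR 1011 = 0111
Remainder = 111 (nonzero — an error is detected).

111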